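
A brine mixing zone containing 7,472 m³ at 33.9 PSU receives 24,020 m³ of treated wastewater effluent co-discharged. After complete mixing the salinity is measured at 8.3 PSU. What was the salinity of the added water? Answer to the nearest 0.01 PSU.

0.34 PSU

Salt balance: 7,472×33.9 + 24,020×S = 31,492×8.3
253,300.8 + 24,020·S = 261,383.6
S = (261,383.6 − 253,300.8) / 24,020 = 0.3365 PSU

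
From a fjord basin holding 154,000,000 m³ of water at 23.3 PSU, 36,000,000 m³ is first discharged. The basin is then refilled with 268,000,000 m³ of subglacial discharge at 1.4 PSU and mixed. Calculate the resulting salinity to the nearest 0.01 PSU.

Remaining after removal: 118,000,000 m³ at 23.3 PSU (salt = 2,749,400,000)
After addition: salt = 2,749,400,000 + 268,000,000×1.4 = 3,124,600,000; volume = 386,000,000 m³
S = 3,124,600,000 / 386,000,000 = 8.0948 PSU

8.09 PSU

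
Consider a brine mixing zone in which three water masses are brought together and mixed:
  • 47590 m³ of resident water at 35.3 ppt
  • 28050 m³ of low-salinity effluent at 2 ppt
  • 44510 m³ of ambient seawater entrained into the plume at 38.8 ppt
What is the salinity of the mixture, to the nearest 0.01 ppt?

Conserving salt mass:
salt = 47,590×35.3 + 28,050×2 + 44,510×38.8 = 1,679,927 + 56,100 + 1,726,988 = 3,463,015
volume = 47,590 + 28,050 + 44,510 = 120,150 m³
S = 3,463,015 / 120,150 = 28.8224 ppt

28.82 ppt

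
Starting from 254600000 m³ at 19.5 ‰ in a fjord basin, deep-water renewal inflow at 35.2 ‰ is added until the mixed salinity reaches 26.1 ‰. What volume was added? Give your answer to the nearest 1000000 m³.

185000000 m³

Salt balance: 254,600,000×19.5 + V×35.2 = (254,600,000+V)×26.1
4,964,700,000 + 35.2V = 6,645,060,000 + 26.1V
1,680,360,000 = 9.1V
V = 184,654,945.05 m³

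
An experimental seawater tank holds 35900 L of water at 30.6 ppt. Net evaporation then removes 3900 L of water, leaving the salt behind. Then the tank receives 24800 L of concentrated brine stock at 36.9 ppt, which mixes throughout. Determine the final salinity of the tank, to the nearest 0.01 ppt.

35.45 ppt

After evaporation: salt = 35,900×30.6 = 1,098,540; volume = 35,900 − 3,900 = 32,000 L
After mixing: salt = 1,098,540 + 24,800×36.9 = 2,013,660; volume = 32,000 + 24,800 = 56,800 L
S = 2,013,660 / 56,800 = 35.4518 ppt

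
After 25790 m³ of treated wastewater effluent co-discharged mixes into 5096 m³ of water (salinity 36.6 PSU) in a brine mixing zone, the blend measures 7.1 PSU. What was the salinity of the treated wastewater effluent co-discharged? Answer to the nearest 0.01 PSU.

1.27 PSU

Salt balance: 5,096×36.6 + 25,790×S = 30,886×7.1
186,513.6 + 25,790·S = 219,290.6
S = (219,290.6 − 186,513.6) / 25,790 = 1.2709 PSU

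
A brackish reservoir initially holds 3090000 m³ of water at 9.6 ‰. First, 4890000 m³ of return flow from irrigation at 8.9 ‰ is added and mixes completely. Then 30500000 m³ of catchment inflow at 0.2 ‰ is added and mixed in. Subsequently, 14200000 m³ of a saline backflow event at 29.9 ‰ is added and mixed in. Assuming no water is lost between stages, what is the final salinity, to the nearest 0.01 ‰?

By conservation of dissolved salt,
Initial salt = 3,090,000×9.6 = 29,664,000
After stage 1: salt = 29,664,000 + 4,890,000×8.9 = 73,185,000; volume = 7,980,000 m³; S = 9.171 ‰
After stage 2: salt = 73,185,000 + 30,500,000×0.2 = 79,285,000; volume = 38,480,000 m³; S = 2.06 ‰
After stage 3: salt = 79,285,000 + 14,200,000×29.9 = 503,865,000; volume = 52,680,000 m³
S = 503,865,000 / 52,680,000 = 9.5646 ‰

9.56 ‰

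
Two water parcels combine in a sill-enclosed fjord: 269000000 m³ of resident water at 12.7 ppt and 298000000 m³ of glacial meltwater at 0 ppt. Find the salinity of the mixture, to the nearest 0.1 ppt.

6.0 ppt

Conserving salt mass:
salt = 269,000,000×12.7 + 298,000,000×0 = 3,416,300,000 + 0 = 3,416,300,000
volume = 269,000,000 + 298,000,000 = 567,000,000 m³
S = 3,416,300,000 / 567,000,000 = 6.025 ppt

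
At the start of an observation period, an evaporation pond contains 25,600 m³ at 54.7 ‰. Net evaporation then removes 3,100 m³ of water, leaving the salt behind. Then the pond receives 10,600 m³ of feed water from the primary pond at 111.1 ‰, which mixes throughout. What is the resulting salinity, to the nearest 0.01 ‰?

After evaporation: salt = 25,600×54.7 = 1,400,320; volume = 25,600 − 3,100 = 22,500 m³
After mixing: salt = 1,400,320 + 10,600×111.1 = 2,577,980; volume = 22,500 + 10,600 = 33,100 m³
S = 2,577,980 / 33,100 = 77.8846 ‰

77.88 ‰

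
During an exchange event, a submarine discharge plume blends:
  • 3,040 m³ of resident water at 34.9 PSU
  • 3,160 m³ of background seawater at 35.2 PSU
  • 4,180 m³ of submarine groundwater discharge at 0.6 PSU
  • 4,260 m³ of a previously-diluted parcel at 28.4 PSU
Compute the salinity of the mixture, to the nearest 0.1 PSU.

23.3 PSU

Salt balance:
salt = 3,040×34.9 + 3,160×35.2 + 4,180×0.6 + 4,260×28.4 = 106,096 + 111,232 + 2,508 + 120,984 = 340,820
volume = 3,040 + 3,160 + 4,180 + 4,260 = 14,640 m³
S = 340,820 / 14,640 = 23.28 PSU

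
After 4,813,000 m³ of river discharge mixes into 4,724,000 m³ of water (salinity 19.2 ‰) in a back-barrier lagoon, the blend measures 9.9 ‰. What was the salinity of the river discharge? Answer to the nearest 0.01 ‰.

Salt balance: 4,724,000×19.2 + 4,813,000×S = 9,537,000×9.9
90,700,800 + 4,813,000·S = 94,416,300
S = (94,416,300 − 90,700,800) / 4,813,000 = 0.772 ‰

0.77 ‰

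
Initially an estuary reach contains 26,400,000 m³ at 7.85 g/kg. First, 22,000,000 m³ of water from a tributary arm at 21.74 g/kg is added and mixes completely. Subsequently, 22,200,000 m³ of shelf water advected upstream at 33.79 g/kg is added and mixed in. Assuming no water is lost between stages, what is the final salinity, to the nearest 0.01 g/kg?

20.34 g/kg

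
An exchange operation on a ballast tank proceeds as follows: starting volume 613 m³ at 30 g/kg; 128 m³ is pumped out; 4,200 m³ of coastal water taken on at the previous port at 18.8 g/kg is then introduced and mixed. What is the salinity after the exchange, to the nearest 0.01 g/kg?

19.96 g/kg

Remaining after removal: 485 m³ at 30 g/kg (salt = 14,550)
After addition: salt = 14,550 + 4,200×18.8 = 93,510; volume = 4,685 m³
S = 93,510 / 4,685 = 19.9594 g/kg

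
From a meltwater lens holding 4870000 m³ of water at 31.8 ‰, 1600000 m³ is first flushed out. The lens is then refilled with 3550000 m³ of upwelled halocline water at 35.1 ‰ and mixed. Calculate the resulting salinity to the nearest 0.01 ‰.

33.52 ‰

Remaining after removal: 3,270,000 m³ at 31.8 ‰ (salt = 103,986,000)
After addition: salt = 103,986,000 + 3,550,000×35.1 = 228,591,000; volume = 6,820,000 m³
S = 228,591,000 / 6,820,000 = 33.5177 ‰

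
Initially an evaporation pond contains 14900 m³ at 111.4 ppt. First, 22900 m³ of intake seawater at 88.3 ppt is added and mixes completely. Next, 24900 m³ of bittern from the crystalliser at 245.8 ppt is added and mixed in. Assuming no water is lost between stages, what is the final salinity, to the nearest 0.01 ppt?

156.34 ppt

By conservation of dissolved salt,
Initial salt = 14,900×111.4 = 1,659,860
After stage 1: salt = 1,659,860 + 22,900×88.3 = 3,681,930; volume = 37,800 m³; S = 97.406 ppt
After stage 2: salt = 3,681,930 + 24,900×245.8 = 9,802,350; volume = 62,700 m³
S = 9,802,350 / 62,700 = 156.3373 ppt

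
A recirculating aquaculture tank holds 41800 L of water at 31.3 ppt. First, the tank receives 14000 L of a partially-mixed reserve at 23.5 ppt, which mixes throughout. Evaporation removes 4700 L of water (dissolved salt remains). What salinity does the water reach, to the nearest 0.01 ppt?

After mixing: salt = 41,800×31.3 + 14,000×23.5 = 1,637,340; volume = 55,800 L
After evaporation: salt unchanged = 1,637,340; volume = 55,800 − 4,700 = 51,100 L
S = 1,637,340 / 51,100 = 32.0419 ppt

32.04 ppt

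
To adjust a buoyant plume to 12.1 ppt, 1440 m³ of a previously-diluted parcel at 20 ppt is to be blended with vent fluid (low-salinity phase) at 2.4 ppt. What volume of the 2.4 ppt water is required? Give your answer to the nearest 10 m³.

Salt balance: 1,440×20 + V×2.4 = (1,440+V)×12.1
28,800 + 2.4V = 17,424 + 12.1V
11,376 = 9.7V
V = 1,172.78 m³

1170 m³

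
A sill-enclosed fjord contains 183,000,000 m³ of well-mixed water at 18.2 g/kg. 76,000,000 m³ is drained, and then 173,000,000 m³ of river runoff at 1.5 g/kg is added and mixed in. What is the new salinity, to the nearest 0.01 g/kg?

Remaining after removal: 107,000,000 m³ at 18.2 g/kg (salt = 1,947,400,000)
After addition: salt = 1,947,400,000 + 173,000,000×1.5 = 2,206,900,000; volume = 280,000,000 m³
S = 2,206,900,000 / 280,000,000 = 7.8818 g/kg

7.88 g/kg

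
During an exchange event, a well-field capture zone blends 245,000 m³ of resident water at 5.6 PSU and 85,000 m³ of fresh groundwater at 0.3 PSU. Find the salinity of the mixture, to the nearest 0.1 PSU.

4.2 PSU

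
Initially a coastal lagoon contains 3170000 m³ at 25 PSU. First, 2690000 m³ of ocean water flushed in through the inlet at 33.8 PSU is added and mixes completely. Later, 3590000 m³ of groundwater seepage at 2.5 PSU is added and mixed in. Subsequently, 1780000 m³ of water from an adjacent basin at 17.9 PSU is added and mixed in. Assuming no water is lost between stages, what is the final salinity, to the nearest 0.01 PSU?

18.79 PSU

Conserving salt mass:
Initial salt = 3,170,000×25 = 79,250,000
After stage 1: salt = 79,250,000 + 2,690,000×33.8 = 170,172,000; volume = 5,860,000 m³; S = 29.04 PSU
After stage 2: salt = 170,172,000 + 3,590,000×2.5 = 179,147,000; volume = 9,450,000 m³; S = 18.957 PSU
After stage 3: salt = 179,147,000 + 1,780,000×17.9 = 211,009,000; volume = 11,230,000 m³
S = 211,009,000 / 11,230,000 = 18.7898 PSU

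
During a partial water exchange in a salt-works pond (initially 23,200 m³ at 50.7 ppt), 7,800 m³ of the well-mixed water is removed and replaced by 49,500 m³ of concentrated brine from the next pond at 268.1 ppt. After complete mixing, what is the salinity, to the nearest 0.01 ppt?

216.51 ppt

Remaining after removal: 15,400 m³ at 50.7 ppt (salt = 780,780)
After addition: salt = 780,780 + 49,500×268.1 = 14,051,730; volume = 64,900 m³
S = 14,051,730 / 64,900 = 216.5136 ppt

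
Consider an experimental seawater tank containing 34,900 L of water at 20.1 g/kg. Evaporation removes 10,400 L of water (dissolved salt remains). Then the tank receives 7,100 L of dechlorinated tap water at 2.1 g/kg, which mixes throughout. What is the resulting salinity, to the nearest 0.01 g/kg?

After evaporation: salt = 34,900×20.1 = 701,490; volume = 34,900 − 10,400 = 24,500 L
After mixing: salt = 701,490 + 7,100×2.1 = 716,400; volume = 24,500 + 7,100 = 31,600 L
S = 716,400 / 31,600 = 22.6709 g/kg

22.67 g/kg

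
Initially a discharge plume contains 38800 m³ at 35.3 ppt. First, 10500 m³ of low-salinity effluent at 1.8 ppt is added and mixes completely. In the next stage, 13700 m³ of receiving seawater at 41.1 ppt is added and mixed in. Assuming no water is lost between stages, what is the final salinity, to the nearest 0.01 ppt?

30.98 ppt

Mass of salt is conserved:
Initial salt = 38,800×35.3 = 1,369,640
After stage 1: salt = 1,369,640 + 10,500×1.8 = 1,388,540; volume = 49,300 m³; S = 28.165 ppt
After stage 2: salt = 1,388,540 + 13,700×41.1 = 1,951,610; volume = 63,000 m³
S = 1,951,610 / 63,000 = 30.9779 ppt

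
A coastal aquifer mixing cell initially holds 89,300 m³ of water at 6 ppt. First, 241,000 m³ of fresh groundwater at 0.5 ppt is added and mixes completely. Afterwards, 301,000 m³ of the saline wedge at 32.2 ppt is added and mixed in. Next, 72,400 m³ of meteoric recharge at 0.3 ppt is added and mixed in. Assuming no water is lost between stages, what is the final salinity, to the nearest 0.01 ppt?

14.74 ppt

Mass of salt is conserved:
Initial salt = 89,300×6 = 535,800
After stage 1: salt = 535,800 + 241,000×0.5 = 656,300; volume = 330,300 m³; S = 1.987 ppt
After stage 2: salt = 656,300 + 301,000×32.2 = 10,348,500; volume = 631,300 m³; S = 16.392 ppt
After stage 3: salt = 10,348,500 + 72,400×0.3 = 10,370,220; volume = 703,700 m³
S = 10,370,220 / 703,700 = 14.7367 ppt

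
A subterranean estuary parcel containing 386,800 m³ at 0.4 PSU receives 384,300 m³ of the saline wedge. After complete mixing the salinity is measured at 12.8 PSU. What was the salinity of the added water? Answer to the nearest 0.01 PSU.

25.28 PSU

Salt balance: 386,800×0.4 + 384,300×S = 771,100×12.8
154,720 + 384,300·S = 9,870,080
S = (9,870,080 − 154,720) / 384,300 = 25.2807 PSU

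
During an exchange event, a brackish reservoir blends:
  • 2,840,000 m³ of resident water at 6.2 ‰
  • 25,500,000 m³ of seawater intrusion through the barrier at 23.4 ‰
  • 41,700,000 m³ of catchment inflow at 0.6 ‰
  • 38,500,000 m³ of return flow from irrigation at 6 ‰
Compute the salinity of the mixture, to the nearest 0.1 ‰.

8.0 ‰

Weighted by volume,
salt = 2,840,000×6.2 + 25,500,000×23.4 + 41,700,000×0.6 + 38,500,000×6 = 17,608,000 + 596,700,000 + 25,020,000 + 231,000,000 = 870,328,000
volume = 2,840,000 + 25,500,000 + 41,700,000 + 38,500,000 = 108,540,000 m³
S = 870,328,000 / 108,540,000 = 8.019 ‰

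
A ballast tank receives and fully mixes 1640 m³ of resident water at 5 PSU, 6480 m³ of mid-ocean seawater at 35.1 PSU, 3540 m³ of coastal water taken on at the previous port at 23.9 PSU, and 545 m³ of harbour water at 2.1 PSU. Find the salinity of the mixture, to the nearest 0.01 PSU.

26.33 PSU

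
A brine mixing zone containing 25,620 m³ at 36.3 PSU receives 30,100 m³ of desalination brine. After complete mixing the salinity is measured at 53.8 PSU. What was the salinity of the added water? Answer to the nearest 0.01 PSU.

68.70 PSU

Salt balance: 25,620×36.3 + 30,100×S = 55,720×53.8
930,006 + 30,100·S = 2,997,736
S = (2,997,736 − 930,006) / 30,100 = 68.6953 PSU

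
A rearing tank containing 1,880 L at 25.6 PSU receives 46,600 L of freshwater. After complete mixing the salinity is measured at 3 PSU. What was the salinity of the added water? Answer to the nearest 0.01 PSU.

2.09 PSU

Salt balance: 1,880×25.6 + 46,600×S = 48,480×3
48,128 + 46,600·S = 145,440
S = (145,440 − 48,128) / 46,600 = 2.0882 PSU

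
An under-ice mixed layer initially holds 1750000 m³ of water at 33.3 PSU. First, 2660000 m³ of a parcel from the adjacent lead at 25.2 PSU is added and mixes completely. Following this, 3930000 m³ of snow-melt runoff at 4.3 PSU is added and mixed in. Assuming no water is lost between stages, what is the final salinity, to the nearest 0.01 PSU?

Salt balance:
Initial salt = 1,750,000×33.3 = 58,275,000
After stage 1: salt = 58,275,000 + 2,660,000×25.2 = 125,307,000; volume = 4,410,000 m³; S = 28.414 PSU
After stage 2: salt = 125,307,000 + 3,930,000×4.3 = 142,206,000; volume = 8,340,000 m³
S = 142,206,000 / 8,340,000 = 17.0511 PSU

17.05 PSU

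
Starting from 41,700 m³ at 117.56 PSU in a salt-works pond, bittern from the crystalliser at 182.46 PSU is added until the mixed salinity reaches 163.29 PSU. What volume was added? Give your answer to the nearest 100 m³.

99500 m³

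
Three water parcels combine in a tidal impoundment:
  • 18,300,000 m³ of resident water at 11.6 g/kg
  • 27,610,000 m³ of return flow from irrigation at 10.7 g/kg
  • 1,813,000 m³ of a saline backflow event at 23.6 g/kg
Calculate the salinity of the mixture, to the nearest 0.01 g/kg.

11.54 g/kg

By conservation of dissolved salt,
salt = 18,300,000×11.6 + 27,610,000×10.7 + 1,813,000×23.6 = 212,280,000 + 295,427,000 + 42,786,800 = 550,493,800
volume = 18,300,000 + 27,610,000 + 1,813,000 = 47,723,000 m³
S = 550,493,800 / 47,723,000 = 11.5352 g/kg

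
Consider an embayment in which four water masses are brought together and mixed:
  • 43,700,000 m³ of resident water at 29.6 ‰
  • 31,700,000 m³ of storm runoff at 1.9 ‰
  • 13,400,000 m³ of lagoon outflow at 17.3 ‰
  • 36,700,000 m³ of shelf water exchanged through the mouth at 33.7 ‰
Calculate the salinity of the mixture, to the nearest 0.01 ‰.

By conservation of dissolved salt,
salt = 43,700,000×29.6 + 31,700,000×1.9 + 13,400,000×17.3 + 36,700,000×33.7 = 1,293,520,000 + 60,230,000 + 231,820,000 + 1,236,790,000 = 2,822,360,000
volume = 43,700,000 + 31,700,000 + 13,400,000 + 36,700,000 = 125,500,000 m³
S = 2,822,360,000 / 125,500,000 = 22.4889 ‰

22.49 ‰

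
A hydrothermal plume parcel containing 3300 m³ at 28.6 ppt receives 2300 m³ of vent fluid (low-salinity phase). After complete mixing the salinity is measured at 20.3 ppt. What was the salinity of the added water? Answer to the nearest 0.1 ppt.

Salt balance: 3,300×28.6 + 2,300×S = 5,600×20.3
94,380 + 2,300·S = 113,680
S = (113,680 − 94,380) / 2,300 = 8.3913 ppt

8.4 ppt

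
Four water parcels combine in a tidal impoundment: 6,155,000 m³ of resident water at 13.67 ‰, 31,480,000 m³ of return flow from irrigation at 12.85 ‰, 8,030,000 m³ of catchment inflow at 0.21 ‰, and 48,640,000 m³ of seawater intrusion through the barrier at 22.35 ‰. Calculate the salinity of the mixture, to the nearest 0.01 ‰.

Total salt / total volume:
salt = 6,155,000×13.67 + 31,480,000×12.85 + 8,030,000×0.21 + 48,640,000×22.35 = 84,138,850 + 404,518,000 + 1,686,300 + 1,087,104,000 = 1,577,447,150
volume = 6,155,000 + 31,480,000 + 8,030,000 + 48,640,000 = 94,305,000 m³
S = 1,577,447,150 / 94,305,000 = 16.7271 ‰

16.73 ‰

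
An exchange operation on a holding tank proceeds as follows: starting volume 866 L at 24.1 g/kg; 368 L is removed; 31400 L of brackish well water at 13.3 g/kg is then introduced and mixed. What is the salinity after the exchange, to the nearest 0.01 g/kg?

13.47 g/kg

Remaining after removal: 498 L at 24.1 g/kg (salt = 12,001.8)
After addition: salt = 12,001.8 + 31,400×13.3 = 429,621.8; volume = 31,898 L
S = 429,621.8 / 31,898 = 13.4686 g/kg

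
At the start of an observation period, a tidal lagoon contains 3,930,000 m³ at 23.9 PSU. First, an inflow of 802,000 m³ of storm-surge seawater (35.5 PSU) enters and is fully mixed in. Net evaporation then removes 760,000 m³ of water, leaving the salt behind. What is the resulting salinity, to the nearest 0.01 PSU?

30.82 PSU

After mixing: salt = 3,930,000×23.9 + 802,000×35.5 = 122,398,000; volume = 4,732,000 m³
After evaporation: salt unchanged = 122,398,000; volume = 4,732,000 − 760,000 = 3,972,000 m³
S = 122,398,000 / 3,972,000 = 30.8152 PSU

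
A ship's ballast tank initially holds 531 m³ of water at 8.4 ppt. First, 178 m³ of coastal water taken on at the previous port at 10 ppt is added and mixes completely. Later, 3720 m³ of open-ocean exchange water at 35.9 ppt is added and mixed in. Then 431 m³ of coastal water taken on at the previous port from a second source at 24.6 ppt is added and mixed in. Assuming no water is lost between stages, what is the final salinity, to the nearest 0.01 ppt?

Mass of salt is conserved:
Initial salt = 531×8.4 = 4,460.4
After stage 1: salt = 4,460.4 + 178×10 = 6,240.4; volume = 709 m³; S = 8.802 ppt
After stage 2: salt = 6,240.4 + 3,720×35.9 = 139,788.4; volume = 4,429 m³; S = 31.562 ppt
After stage 3: salt = 139,788.4 + 431×24.6 = 150,391; volume = 4,860 m³
S = 150,391 / 4,860 = 30.9447 ppt

30.94 ppt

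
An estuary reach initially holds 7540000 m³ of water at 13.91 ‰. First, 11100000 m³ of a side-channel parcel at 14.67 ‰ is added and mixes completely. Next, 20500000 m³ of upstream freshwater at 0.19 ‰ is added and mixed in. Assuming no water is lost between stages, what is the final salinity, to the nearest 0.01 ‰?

Conserving salt mass:
Initial salt = 7,540,000×13.91 = 104,881,400
After stage 1: salt = 104,881,400 + 11,100,000×14.67 = 267,718,400; volume = 18,640,000 m³; S = 14.363 ‰
After stage 2: salt = 267,718,400 + 20,500,000×0.19 = 271,613,400; volume = 39,140,000 m³
S = 271,613,400 / 39,140,000 = 6.9395 ‰

6.94 ‰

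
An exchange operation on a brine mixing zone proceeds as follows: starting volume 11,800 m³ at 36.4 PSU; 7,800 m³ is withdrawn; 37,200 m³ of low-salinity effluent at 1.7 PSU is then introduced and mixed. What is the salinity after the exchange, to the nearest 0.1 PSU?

5.1 PSU

Remaining after removal: 4,000 m³ at 36.4 PSU (salt = 145,600)
After addition: salt = 145,600 + 37,200×1.7 = 208,840; volume = 41,200 m³
S = 208,840 / 41,200 = 5.0689 PSU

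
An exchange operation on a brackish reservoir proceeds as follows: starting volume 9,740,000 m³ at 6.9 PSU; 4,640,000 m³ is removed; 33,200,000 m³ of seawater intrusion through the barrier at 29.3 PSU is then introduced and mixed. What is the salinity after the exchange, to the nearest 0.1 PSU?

26.3 PSU

Remaining after removal: 5,100,000 m³ at 6.9 PSU (salt = 35,190,000)
After addition: salt = 35,190,000 + 33,200,000×29.3 = 1,007,950,000; volume = 38,300,000 m³
S = 1,007,950,000 / 38,300,000 = 26.3172 PSU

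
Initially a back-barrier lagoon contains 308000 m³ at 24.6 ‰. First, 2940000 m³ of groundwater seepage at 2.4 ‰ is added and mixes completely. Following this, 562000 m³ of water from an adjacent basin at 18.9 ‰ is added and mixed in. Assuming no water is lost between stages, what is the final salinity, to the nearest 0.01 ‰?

Weighted by volume,
Initial salt = 308,000×24.6 = 7,576,800
After stage 1: salt = 7,576,800 + 2,940,000×2.4 = 14,632,800; volume = 3,248,000 m³; S = 4.505 ‰
After stage 2: salt = 14,632,800 + 562,000×18.9 = 25,254,600; volume = 3,810,000 m³
S = 25,254,600 / 3,810,000 = 6.6285 ‰

6.63 ‰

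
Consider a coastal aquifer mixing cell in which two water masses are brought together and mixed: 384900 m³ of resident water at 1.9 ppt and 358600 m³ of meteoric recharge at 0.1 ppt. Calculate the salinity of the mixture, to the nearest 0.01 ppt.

Total salt / total volume:
salt = 384,900×1.9 + 358,600×0.1 = 731,310 + 35,860 = 767,170
volume = 384,900 + 358,600 = 743,500 m³
S = 767,170 / 743,500 = 1.0318 ppt

1.03 ppt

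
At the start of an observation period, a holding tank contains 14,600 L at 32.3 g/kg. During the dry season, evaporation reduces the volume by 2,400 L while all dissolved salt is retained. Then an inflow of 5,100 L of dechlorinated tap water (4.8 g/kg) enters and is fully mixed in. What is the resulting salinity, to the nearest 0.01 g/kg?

28.67 g/kg

After evaporation: salt = 14,600×32.3 = 471,580; volume = 14,600 − 2,400 = 12,200 L
After mixing: salt = 471,580 + 5,100×4.8 = 496,060; volume = 12,200 + 5,100 = 17,300 L
S = 496,060 / 17,300 = 28.674 g/kg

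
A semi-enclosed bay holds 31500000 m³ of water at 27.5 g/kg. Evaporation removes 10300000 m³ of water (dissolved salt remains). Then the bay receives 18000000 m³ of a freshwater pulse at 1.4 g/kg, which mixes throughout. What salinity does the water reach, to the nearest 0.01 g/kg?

After evaporation: salt = 31,500,000×27.5 = 866,250,000; volume = 31,500,000 − 10,300,000 = 21,200,000 m³
After mixing: salt = 866,250,000 + 18,000,000×1.4 = 891,450,000; volume = 21,200,000 + 18,000,000 = 39,200,000 m³
S = 891,450,000 / 39,200,000 = 22.7411 g/kg

22.74 g/kg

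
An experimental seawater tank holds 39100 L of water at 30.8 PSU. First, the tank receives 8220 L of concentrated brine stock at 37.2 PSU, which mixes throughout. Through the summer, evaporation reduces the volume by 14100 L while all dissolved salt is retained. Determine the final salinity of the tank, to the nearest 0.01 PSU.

45.46 PSU

After mixing: salt = 39,100×30.8 + 8,220×37.2 = 1,510,064; volume = 47,320 L
After evaporation: salt unchanged = 1,510,064; volume = 47,320 − 14,100 = 33,220 L
S = 1,510,064 / 33,220 = 45.4565 PSU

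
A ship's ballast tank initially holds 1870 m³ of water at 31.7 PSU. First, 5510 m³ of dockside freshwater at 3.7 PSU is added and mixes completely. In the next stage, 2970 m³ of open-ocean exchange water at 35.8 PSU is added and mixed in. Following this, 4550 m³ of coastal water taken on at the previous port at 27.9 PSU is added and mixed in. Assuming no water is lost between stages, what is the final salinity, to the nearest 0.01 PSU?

21.00 PSU

By conservation of dissolved salt,
Initial salt = 1,870×31.7 = 59,279
After stage 1: salt = 59,279 + 5,510×3.7 = 79,666; volume = 7,380 m³; S = 10.795 PSU
After stage 2: salt = 79,666 + 2,970×35.8 = 185,992; volume = 10,350 m³; S = 17.97 PSU
After stage 3: salt = 185,992 + 4,550×27.9 = 312,937; volume = 14,900 m³
S = 312,937 / 14,900 = 21.0025 PSU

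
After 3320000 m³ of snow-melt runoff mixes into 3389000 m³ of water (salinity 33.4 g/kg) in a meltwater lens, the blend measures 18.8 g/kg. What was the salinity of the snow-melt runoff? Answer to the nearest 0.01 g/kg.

Salt balance: 3,389,000×33.4 + 3,320,000×S = 6,709,000×18.8
113,192,600 + 3,320,000·S = 126,129,200
S = (126,129,200 − 113,192,600) / 3,320,000 = 3.8966 g/kg

3.90 g/kg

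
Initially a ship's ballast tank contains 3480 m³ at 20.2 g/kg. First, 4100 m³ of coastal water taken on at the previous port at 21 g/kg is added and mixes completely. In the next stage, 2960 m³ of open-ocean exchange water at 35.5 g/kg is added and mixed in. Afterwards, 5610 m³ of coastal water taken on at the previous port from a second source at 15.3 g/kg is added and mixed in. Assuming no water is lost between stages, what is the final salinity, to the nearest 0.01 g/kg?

21.51 g/kg

By conservation of dissolved salt,
Initial salt = 3,480×20.2 = 70,296
After stage 1: salt = 70,296 + 4,100×21 = 156,396; volume = 7,580 m³; S = 20.633 g/kg
After stage 2: salt = 156,396 + 2,960×35.5 = 261,476; volume = 10,540 m³; S = 24.808 g/kg
After stage 3: salt = 261,476 + 5,610×15.3 = 347,309; volume = 16,150 m³
S = 347,309 / 16,150 = 21.5052 g/kg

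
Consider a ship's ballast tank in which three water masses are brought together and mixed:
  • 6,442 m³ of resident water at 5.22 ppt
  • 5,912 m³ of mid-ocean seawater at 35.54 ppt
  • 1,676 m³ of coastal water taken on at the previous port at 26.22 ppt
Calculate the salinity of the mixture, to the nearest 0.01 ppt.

20.50 ppt

Salt balance:
salt = 6,442×5.22 + 5,912×35.54 + 1,676×26.22 = 33,627.24 + 210,112.48 + 43,944.72 = 287,684.44
volume = 6,442 + 5,912 + 1,676 = 14,030 m³
S = 287,684.44 / 14,030 = 20.5049 ppt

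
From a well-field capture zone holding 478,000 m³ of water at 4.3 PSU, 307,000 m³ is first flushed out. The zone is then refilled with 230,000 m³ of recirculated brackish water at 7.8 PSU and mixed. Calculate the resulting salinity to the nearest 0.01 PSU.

Remaining after removal: 171,000 m³ at 4.3 PSU (salt = 735,300)
After addition: salt = 735,300 + 230,000×7.8 = 2,529,300; volume = 401,000 m³
S = 2,529,300 / 401,000 = 6.3075 PSU

6.31 PSU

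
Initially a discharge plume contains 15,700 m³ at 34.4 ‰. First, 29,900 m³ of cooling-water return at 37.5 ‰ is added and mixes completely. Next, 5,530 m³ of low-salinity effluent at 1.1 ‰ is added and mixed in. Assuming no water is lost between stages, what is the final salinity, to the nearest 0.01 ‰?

32.61 ‰

Salt balance:
Initial salt = 15,700×34.4 = 540,080
After stage 1: salt = 540,080 + 29,900×37.5 = 1,661,330; volume = 45,600 m³; S = 36.433 ‰
After stage 2: salt = 1,661,330 + 5,530×1.1 = 1,667,413; volume = 51,130 m³
S = 1,667,413 / 51,130 = 32.6112 ‰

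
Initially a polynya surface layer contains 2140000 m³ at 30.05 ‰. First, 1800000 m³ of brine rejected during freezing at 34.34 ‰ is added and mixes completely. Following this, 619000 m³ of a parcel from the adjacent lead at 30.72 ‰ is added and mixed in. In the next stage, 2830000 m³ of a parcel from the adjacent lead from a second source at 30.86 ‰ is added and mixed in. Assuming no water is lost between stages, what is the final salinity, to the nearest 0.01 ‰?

Total salt / total volume:
Initial salt = 2,140,000×30.05 = 64,307,000
After stage 1: salt = 64,307,000 + 1,800,000×34.34 = 126,119,000; volume = 3,940,000 m³; S = 32.01 ‰
After stage 2: salt = 126,119,000 + 619,000×30.72 = 145,134,680; volume = 4,559,000 m³; S = 31.835 ‰
After stage 3: salt = 145,134,680 + 2,830,000×30.86 = 232,468,480; volume = 7,389,000 m³
S = 232,468,480 / 7,389,000 = 31.4614 ‰

31.46 ‰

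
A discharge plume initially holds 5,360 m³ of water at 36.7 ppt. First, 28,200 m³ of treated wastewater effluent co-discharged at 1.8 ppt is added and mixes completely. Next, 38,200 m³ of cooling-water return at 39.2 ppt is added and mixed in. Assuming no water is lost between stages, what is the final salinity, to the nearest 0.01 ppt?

Conserving salt mass:
Initial salt = 5,360×36.7 = 196,712
After stage 1: salt = 196,712 + 28,200×1.8 = 247,472; volume = 33,560 m³; S = 7.374 ppt
After stage 2: salt = 247,472 + 38,200×39.2 = 1,744,912; volume = 71,760 m³
S = 1,744,912 / 71,760 = 24.3159 ppt

24.32 ppt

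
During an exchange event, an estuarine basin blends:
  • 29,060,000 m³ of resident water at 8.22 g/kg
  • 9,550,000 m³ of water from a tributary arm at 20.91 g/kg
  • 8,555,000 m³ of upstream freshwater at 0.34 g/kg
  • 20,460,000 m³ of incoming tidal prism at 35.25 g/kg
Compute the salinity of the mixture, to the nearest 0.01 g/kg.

By conservation of dissolved salt,
salt = 29,060,000×8.22 + 9,550,000×20.91 + 8,555,000×0.34 + 20,460,000×35.25 = 238,873,200 + 199,690,500 + 2,908,700 + 721,215,000 = 1,162,687,400
volume = 29,060,000 + 9,550,000 + 8,555,000 + 20,460,000 = 67,625,000 m³
S = 1,162,687,400 / 67,625,000 = 17.1932 g/kg

17.19 g/kg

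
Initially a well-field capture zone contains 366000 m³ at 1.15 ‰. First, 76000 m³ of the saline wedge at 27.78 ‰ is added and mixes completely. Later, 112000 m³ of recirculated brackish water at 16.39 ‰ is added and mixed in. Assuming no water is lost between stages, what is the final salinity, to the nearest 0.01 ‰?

7.88 ‰

Salt balance:
Initial salt = 366,000×1.15 = 420,900
After stage 1: salt = 420,900 + 76,000×27.78 = 2,532,180; volume = 442,000 m³; S = 5.729 ‰
After stage 2: salt = 2,532,180 + 112,000×16.39 = 4,367,860; volume = 554,000 m³
S = 4,367,860 / 554,000 = 7.8842 ‰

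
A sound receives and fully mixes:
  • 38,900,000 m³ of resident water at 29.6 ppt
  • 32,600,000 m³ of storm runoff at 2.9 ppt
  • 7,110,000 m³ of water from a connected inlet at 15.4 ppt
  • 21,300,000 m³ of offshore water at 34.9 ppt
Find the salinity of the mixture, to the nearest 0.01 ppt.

Total salt / total volume:
salt = 38,900,000×29.6 + 32,600,000×2.9 + 7,110,000×15.4 + 21,300,000×34.9 = 1,151,440,000 + 94,540,000 + 109,494,000 + 743,370,000 = 2,098,844,000
volume = 38,900,000 + 32,600,000 + 7,110,000 + 21,300,000 = 99,910,000 m³
S = 2,098,844,000 / 99,910,000 = 21.0073 ppt

21.01 ppt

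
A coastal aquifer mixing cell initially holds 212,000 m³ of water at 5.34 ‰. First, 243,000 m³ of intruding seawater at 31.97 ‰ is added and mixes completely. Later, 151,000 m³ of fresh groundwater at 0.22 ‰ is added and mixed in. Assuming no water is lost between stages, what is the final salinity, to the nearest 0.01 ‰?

By conservation of dissolved salt,
Initial salt = 212,000×5.34 = 1,132,080
After stage 1: salt = 1,132,080 + 243,000×31.97 = 8,900,790; volume = 455,000 m³; S = 19.562 ‰
After stage 2: salt = 8,900,790 + 151,000×0.22 = 8,934,010; volume = 606,000 m³
S = 8,934,010 / 606,000 = 14.7426 ‰

14.74 ‰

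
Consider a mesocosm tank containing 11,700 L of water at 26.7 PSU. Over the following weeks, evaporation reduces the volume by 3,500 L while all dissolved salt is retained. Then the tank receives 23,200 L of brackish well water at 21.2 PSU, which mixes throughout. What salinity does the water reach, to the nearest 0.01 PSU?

25.61 PSU

After evaporation: salt = 11,700×26.7 = 312,390; volume = 11,700 − 3,500 = 8,200 L
After mixing: salt = 312,390 + 23,200×21.2 = 804,230; volume = 8,200 + 23,200 = 31,400 L
S = 804,230 / 31,400 = 25.6124 PSU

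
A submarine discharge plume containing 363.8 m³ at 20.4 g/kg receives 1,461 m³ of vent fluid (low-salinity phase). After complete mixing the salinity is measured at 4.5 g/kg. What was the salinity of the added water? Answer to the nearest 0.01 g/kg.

0.54 g/kg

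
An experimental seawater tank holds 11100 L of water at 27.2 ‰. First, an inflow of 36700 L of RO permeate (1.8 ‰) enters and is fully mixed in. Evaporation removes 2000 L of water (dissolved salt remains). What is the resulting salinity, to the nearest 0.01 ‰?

After mixing: salt = 11,100×27.2 + 36,700×1.8 = 367,980; volume = 47,800 L
After evaporation: salt unchanged = 367,980; volume = 47,800 − 2,000 = 45,800 L
S = 367,980 / 45,800 = 8.0345 ‰

8.03 ‰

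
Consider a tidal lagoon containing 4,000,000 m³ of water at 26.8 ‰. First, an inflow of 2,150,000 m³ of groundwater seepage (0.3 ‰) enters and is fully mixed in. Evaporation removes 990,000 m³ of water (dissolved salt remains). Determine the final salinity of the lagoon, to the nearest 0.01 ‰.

20.90 ‰

After mixing: salt = 4,000,000×26.8 + 2,150,000×0.3 = 107,845,000; volume = 6,150,000 m³
After evaporation: salt unchanged = 107,845,000; volume = 6,150,000 − 990,000 = 5,160,000 m³
S = 107,845,000 / 5,160,000 = 20.9002 ‰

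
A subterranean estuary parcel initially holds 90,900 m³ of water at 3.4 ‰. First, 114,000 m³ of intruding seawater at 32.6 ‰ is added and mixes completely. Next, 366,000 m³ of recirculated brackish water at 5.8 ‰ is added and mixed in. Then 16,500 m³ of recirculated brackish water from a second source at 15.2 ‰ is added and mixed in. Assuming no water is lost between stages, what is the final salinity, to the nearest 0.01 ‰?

10.89 ‰

Salt balance:
Initial salt = 90,900×3.4 = 309,060
After stage 1: salt = 309,060 + 114,000×32.6 = 4,025,460; volume = 204,900 m³; S = 19.646 ‰
After stage 2: salt = 4,025,460 + 366,000×5.8 = 6,148,260; volume = 570,900 m³; S = 10.769 ‰
After stage 3: salt = 6,148,260 + 16,500×15.2 = 6,399,060; volume = 587,400 m³
S = 6,399,060 / 587,400 = 10.8939 ‰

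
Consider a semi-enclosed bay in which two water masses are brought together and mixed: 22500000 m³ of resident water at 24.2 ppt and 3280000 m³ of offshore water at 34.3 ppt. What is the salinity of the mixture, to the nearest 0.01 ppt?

25.49 ppt

By conservation of dissolved salt,
salt = 22,500,000×24.2 + 3,280,000×34.3 = 544,500,000 + 112,504,000 = 657,004,000
volume = 22,500,000 + 3,280,000 = 25,780,000 m³
S = 657,004,000 / 25,780,000 = 25.485 ppt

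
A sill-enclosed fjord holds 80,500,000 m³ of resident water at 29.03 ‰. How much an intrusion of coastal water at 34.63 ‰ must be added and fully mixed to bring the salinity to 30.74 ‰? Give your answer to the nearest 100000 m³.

Salt balance: 80,500,000×29.03 + V×34.63 = (80,500,000+V)×30.74
2,336,915,000 + 34.63V = 2,474,570,000 + 30.74V
137,655,000 = 3.89V
V = 35,386,889.46 m³

35400000 m³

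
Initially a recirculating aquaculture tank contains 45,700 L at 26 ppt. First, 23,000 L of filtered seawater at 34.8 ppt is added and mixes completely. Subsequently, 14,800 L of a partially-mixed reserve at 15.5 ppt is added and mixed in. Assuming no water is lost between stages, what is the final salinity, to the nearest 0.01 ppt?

Mass of salt is conserved:
Initial salt = 45,700×26 = 1,188,200
After stage 1: salt = 1,188,200 + 23,000×34.8 = 1,988,600; volume = 68,700 L; S = 28.946 ppt
After stage 2: salt = 1,988,600 + 14,800×15.5 = 2,218,000; volume = 83,500 L
S = 2,218,000 / 83,500 = 26.5629 ppt

26.56 ppt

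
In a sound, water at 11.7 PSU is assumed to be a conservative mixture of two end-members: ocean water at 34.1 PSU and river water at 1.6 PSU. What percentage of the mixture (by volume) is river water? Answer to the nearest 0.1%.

Let f be the freshwater fraction. Salt balance per unit volume:
f×1.6 + (1−f)×34.1 = 11.7
f = (34.1 − 11.7) / (34.1 − 1.6) = 22.4/32.5 = 0.6892

68.9%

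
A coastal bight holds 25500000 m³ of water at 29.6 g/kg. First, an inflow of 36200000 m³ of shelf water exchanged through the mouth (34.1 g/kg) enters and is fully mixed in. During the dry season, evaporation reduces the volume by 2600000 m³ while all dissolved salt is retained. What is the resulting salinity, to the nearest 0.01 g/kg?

After mixing: salt = 25,500,000×29.6 + 36,200,000×34.1 = 1,989,220,000; volume = 61,700,000 m³
After evaporation: salt unchanged = 1,989,220,000; volume = 61,700,000 − 2,600,000 = 59,100,000 m³
S = 1,989,220,000 / 59,100,000 = 33.6585 g/kg

33.66 g/kg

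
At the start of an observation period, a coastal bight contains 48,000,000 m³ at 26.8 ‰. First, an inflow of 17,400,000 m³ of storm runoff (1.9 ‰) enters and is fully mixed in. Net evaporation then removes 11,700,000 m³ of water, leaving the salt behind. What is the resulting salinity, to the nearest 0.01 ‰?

24.57 ‰

After mixing: salt = 48,000,000×26.8 + 17,400,000×1.9 = 1,319,460,000; volume = 65,400,000 m³
After evaporation: salt unchanged = 1,319,460,000; volume = 65,400,000 − 11,700,000 = 53,700,000 m³
S = 1,319,460,000 / 53,700,000 = 24.5709 ‰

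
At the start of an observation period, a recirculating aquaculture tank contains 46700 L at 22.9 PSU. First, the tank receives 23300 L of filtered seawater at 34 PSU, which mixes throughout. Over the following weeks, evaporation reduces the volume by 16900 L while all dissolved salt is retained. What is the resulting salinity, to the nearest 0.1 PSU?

After mixing: salt = 46,700×22.9 + 23,300×34 = 1,861,630; volume = 70,000 L
After evaporation: salt unchanged = 1,861,630; volume = 70,000 − 16,900 = 53,100 L
S = 1,861,630 / 53,100 = 35.0589 PSU

35.1 PSU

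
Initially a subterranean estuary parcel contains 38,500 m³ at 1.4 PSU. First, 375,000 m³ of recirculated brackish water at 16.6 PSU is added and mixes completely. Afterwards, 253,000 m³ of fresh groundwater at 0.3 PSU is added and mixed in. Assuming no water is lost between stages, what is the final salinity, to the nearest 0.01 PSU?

9.53 PSU

Conserving salt mass:
Initial salt = 38,500×1.4 = 53,900
After stage 1: salt = 53,900 + 375,000×16.6 = 6,278,900; volume = 413,500 m³; S = 15.185 PSU
After stage 2: salt = 6,278,900 + 253,000×0.3 = 6,354,800; volume = 666,500 m³
S = 6,354,800 / 666,500 = 9.5346 PSU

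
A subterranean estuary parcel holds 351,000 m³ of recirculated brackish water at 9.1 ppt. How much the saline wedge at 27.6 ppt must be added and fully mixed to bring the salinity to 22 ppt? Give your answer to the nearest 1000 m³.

Salt balance: 351,000×9.1 + V×27.6 = (351,000+V)×22
3,194,100 + 27.6V = 7,722,000 + 22V
4,527,900 = 5.6V
V = 808,553.57 m³

809000 m³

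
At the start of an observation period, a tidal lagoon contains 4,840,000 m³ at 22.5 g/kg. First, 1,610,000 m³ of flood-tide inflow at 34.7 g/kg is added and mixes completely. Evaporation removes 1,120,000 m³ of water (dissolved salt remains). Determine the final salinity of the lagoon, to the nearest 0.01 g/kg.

After mixing: salt = 4,840,000×22.5 + 1,610,000×34.7 = 164,767,000; volume = 6,450,000 m³
After evaporation: salt unchanged = 164,767,000; volume = 6,450,000 − 1,120,000 = 5,330,000 m³
S = 164,767,000 / 5,330,000 = 30.9131 g/kg

30.91 g/kg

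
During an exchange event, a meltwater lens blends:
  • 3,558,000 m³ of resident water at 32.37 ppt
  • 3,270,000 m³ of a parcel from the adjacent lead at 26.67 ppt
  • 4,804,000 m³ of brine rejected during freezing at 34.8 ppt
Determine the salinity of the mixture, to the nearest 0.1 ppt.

31.8 ppt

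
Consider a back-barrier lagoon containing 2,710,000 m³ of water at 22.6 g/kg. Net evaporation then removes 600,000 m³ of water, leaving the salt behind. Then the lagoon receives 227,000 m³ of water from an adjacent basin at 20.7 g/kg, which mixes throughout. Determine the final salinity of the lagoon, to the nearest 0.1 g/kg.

After evaporation: salt = 2,710,000×22.6 = 61,246,000; volume = 2,710,000 − 600,000 = 2,110,000 m³
After mixing: salt = 61,246,000 + 227,000×20.7 = 65,944,900; volume = 2,110,000 + 227,000 = 2,337,000 m³
S = 65,944,900 / 2,337,000 = 28.2178 g/kg

28.2 g/kg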